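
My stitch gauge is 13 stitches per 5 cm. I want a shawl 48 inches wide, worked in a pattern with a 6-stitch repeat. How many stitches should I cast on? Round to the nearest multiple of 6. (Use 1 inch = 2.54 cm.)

Cast on 318 stitches.

48 in = 48 × 2.54 = 121.92 cm.
13 / 5 = 2.6 sts/cm.
121.92 × 2.6 = 316.99 sts.
→ 318.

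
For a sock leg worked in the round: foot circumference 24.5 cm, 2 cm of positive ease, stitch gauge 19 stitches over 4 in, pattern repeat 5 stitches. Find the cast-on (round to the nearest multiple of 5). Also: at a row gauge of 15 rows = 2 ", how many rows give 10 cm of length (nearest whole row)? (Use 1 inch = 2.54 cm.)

Cast on 50 stitches; work 30 rows.

Finished = 24.5 + 2 = 26.5 cm.
26.5 cm × 1/2.54 = 10.43 inches.
19/4 = 4.75 sts per in; 10.43 × 4.75 = 49.56 sts.
Nearest multiple of 5 → 50.
10 cm = 3.94 inches; × 7.5 = 29.53 → 30 rows.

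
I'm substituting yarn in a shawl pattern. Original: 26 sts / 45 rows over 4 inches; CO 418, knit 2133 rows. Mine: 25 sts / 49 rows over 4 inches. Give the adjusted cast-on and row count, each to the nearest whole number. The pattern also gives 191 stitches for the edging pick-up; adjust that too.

Stitches: 418 × 25/26 = 401.92 → 402.
Rows: 2133 × 49/45 = 2322.60 → 2323.
edging pick-up: 191 × 25/26 = 183.65 → 184.

Cast on 402 stitches; work 2323 rows; edging pick-up 184 stitches.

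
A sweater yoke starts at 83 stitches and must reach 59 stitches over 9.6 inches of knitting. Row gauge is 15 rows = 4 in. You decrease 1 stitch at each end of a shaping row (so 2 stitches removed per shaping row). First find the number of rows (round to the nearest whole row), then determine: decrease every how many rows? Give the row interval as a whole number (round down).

Decrease every 3rd row.

Rows = 9.6 × 3.75 = 36.0 → 36 rows.
Stitches to remove: 24 → 12 shaping rows (at 2 st each).
36 / 12 = 3.00 → every 3 rows.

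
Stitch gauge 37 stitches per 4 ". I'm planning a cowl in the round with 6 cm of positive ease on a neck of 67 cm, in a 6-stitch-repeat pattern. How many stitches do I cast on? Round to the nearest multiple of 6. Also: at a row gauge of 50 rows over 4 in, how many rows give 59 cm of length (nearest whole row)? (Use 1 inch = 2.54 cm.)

Finished = 67 + 6 = 73 cm.
73 cm × 1/2.54 = 28.74 inches.
37/4 = 9.25 sts per in; 28.74 × 9.25 = 265.85 sts.
Nearest multiple of 6 → 264.
59 cm = 23.23 inches; × 12.5 = 290.35 → 290 rows.

Cast on 264 stitches; work 290 rows.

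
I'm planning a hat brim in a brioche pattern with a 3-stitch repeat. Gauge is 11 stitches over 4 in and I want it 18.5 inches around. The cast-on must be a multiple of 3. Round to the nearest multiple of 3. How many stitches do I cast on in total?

11 / 4 = 2.75 sts per inch.
18.5 × 2.75 = 50.88 sts.
Nearest multiple of 3: 51.

Cast on 51 stitches.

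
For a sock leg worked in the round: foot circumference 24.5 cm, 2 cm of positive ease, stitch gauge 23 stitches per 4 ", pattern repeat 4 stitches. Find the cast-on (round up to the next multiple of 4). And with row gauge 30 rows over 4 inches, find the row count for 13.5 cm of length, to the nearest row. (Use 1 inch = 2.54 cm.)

Finished = 24.5 + 2 = 26.5 cm.
26.5 cm × 1/2.54 = 10.43 inches.
23/4 = 5.75 sts per in; 10.43 × 5.75 = 59.99 sts.
Next multiple of 4 → 60.
13.5 cm = 5.31 inches; × 7.5 = 39.86 → 40 rows.

Cast on 60 stitches; work 40 rows.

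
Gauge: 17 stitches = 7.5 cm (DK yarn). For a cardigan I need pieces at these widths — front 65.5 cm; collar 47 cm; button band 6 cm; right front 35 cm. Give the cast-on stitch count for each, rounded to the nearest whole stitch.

front 148; collar 107; button band 14; right front 79.

Rate = 17/7.5 = 2.267 sts per cm.
front: 65.5 × 2.267 = 148.47 → 148.
collar: 47 × 2.267 = 106.53 → 107.
button band: 6 × 2.267 = 13.60 → 14.
right front: 35 × 2.267 = 79.33 → 79.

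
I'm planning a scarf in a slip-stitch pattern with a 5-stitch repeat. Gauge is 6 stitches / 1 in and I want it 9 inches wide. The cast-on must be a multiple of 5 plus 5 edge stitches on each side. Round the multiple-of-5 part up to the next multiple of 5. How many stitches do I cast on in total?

CO 55 sts.

6 / 1 = 6 sts per inch.
9 × 6 = 54.00 sts.
Less 10 edge sts → 44.00 for the repeat.
Next multiple of 5: 45.
Add back 10 edge sts → 55.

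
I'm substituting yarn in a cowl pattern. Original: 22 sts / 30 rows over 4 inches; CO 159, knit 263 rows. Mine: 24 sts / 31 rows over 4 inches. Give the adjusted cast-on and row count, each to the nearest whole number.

Cast on 173 stitches; work 272 rows.

Stitches: 159 × 24/22 = 173.45 → 173.
Rows: 263 × 31/30 = 271.77 → 272.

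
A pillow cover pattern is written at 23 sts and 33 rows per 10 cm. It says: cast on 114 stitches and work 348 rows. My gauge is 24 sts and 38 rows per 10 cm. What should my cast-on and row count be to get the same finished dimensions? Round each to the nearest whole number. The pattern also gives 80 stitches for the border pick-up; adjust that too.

Cast on 119 stitches; work 401 rows; border pick-up 83 stitches.

Stitches: 114 × 24/23 = 118.96 → 119.
Rows: 348 × 38/33 = 400.73 → 401.
border pick-up: 80 × 24/23 = 83.48 → 83.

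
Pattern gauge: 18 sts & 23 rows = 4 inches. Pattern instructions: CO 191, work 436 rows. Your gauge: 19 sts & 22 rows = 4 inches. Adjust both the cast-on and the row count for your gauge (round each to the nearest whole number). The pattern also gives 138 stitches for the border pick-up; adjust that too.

Cast on 202 stitches; work 417 rows; border pick-up 146 stitches.

Stitches: 191 × 19/18 = 201.61 → 202.
Rows: 436 × 22/23 = 417.04 → 417.
border pick-up: 138 × 19/18 = 145.67 → 146.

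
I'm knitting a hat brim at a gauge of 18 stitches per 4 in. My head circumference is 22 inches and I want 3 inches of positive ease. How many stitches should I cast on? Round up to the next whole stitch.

Cast on 113 stitches.

Finished = 22 + 3 = 25 in.
18 / 4 = 4.5 sts per inch.
25.00 × 4.5 = 112.50 sts.
→ 113 sts.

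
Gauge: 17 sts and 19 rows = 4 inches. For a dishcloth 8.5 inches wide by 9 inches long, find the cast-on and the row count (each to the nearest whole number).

Cast on 36 stitches and work 43 rows.

Stitch gauge = 17/4 = 4.25 sts/in; 8.5 × 4.25 = 36.12 → 36 sts.
Row gauge = 19/4 = 4.75 rows/in; 9 × 4.75 = 42.75 → 43 rows.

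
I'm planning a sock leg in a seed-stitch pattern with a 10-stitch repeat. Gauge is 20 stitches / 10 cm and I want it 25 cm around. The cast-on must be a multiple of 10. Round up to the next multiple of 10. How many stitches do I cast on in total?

20 / 10 = 2 sts per cm.
25 × 2 = 50.00 sts.
Next multiple of 10: 50.

50 stitches.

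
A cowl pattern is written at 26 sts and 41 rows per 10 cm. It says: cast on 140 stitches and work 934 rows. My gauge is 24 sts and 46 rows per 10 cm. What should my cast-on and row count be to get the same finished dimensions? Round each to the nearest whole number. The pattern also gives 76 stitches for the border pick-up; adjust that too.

Cast on 129 stitches; work 1048 rows; border pick-up 70 stitches.

Stitches: 140 × 24/26 = 129.23 → 129.
Rows: 934 × 46/41 = 1047.90 → 1048.
border pick-up: 76 × 24/26 = 70.15 → 70.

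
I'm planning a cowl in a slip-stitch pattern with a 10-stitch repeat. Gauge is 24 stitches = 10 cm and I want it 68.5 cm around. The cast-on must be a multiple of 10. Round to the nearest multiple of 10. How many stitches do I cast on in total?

160 stitches.

24 / 10 = 2.4 sts per cm.
68.5 × 2.4 = 164.40 sts.
Nearest multiple of 10: 160.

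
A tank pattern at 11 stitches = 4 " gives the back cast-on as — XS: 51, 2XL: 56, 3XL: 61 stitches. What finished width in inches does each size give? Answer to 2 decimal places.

XS 18.55 inches; 2XL 20.36 inches; 3XL 22.18 inches.

11/4 = 2.75 sts per in.
XS: 51 / 2.75 = 18.545 → 18.55 in.
2XL: 56 / 2.75 = 20.364 → 20.36 in.
3XL: 61 / 2.75 = 22.182 → 22.18 in.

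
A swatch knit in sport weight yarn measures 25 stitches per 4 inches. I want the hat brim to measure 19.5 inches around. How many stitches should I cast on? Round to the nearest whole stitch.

122 stitches.

25 stitches / 4 in = 6.25 stitches per inch.
19.5 × 6.25 = 121.88 stitches.
Round to nearest → 122.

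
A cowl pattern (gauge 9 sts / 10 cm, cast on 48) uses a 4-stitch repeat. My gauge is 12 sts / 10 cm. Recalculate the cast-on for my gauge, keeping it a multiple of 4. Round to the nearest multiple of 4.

64 stitches.

48 × 12 / 9 = 64.00.
Nearest multiple of 4: 64.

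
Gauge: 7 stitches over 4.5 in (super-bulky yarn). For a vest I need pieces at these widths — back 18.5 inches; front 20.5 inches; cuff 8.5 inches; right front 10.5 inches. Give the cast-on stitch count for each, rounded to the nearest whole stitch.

back 29; front 32; cuff 13; right front 16.

Rate = 7/4.5 = 1.556 sts per in.
back: 18.5 × 1.556 = 28.78 → 29.
front: 20.5 × 1.556 = 31.89 → 32.
cuff: 8.5 × 1.556 = 13.22 → 13.
right front: 10.5 × 1.556 = 16.33 → 16.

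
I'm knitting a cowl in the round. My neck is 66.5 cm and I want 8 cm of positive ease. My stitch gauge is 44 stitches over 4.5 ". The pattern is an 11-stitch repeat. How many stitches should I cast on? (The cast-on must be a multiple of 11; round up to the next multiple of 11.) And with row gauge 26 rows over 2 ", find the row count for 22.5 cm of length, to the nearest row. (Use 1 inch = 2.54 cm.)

Finished = 66.5 + 8 = 74.5 cm.
74.5 cm × 1/2.54 = 29.33 inches.
44/4.5 = 9.778 sts per in; 29.33 × 9.778 = 286.79 sts.
Next multiple of 11 → 297.
22.5 cm = 8.86 inches; × 13 = 115.16 → 115 rows.

Cast on 297 stitches; work 115 rows.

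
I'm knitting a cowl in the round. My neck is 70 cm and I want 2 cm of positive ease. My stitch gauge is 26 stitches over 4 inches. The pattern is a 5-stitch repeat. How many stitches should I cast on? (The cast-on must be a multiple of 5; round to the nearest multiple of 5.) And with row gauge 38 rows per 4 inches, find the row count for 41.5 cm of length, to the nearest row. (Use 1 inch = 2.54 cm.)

Cast on 185 stitches; work 155 rows.

Finished = 70 + 2 = 72 cm.
72 cm × 1/2.54 = 28.35 inches.
26/4 = 6.5 sts per in; 28.35 × 6.5 = 184.25 sts.
Nearest multiple of 5 → 185.
41.5 cm = 16.34 inches; × 9.5 = 155.22 → 155 rows.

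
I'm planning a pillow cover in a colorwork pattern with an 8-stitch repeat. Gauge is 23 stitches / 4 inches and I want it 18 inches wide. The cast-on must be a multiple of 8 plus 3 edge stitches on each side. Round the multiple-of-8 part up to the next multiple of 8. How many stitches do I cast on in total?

110 stitches.

23 / 4 = 5.75 sts per inch.
18 × 5.75 = 103.50 sts.
Less 6 edge sts → 97.50 for the repeat.
Next multiple of 8: 104.
Add back 6 edge sts → 110.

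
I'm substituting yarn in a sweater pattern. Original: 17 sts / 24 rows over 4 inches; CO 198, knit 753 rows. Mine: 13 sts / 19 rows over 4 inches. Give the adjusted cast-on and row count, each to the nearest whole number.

Stitches: 198 × 13/17 = 151.41 → 151.
Rows: 753 × 19/24 = 596.12 → 596.

Cast on 151 stitches; work 596 rows.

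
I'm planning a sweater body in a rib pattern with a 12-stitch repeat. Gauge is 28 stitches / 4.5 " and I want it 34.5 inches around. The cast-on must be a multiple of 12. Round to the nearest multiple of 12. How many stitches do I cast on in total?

Cast on 216 stitches.

28 / 4.5 = 6.222 sts per inch.
34.5 × 6.222 = 214.67 sts.
Nearest multiple of 12: 216.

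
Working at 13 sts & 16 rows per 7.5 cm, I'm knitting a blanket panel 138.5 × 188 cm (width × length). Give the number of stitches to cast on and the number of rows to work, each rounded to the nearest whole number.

Stitch gauge = 13/7.5 = 1.733 sts/cm; 138.5 × 1.733 = 240.07 → 240 sts.
Row gauge = 16/7.5 = 2.133 rows/cm; 188 × 2.133 = 401.07 → 401 rows.

Cast on 240 stitches and work 401 rows.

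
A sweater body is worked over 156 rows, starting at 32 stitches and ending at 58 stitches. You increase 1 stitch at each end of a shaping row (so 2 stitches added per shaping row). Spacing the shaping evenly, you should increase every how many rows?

Increase every 12th row.

Stitches to add: |58 − 32| = 26.
Shaping rows needed: 26 / 2 = 13.
156 rows / 13 = every 12 rows.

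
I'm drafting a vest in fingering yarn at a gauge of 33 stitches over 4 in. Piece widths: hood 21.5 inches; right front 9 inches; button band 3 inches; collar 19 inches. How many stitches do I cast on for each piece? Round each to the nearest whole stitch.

Rate = 33/4 = 8.25 sts per in.
hood: 21.5 × 8.25 = 177.38 → 177.
right front: 9 × 8.25 = 74.25 → 74.
button band: 3 × 8.25 = 24.75 → 25.
collar: 19 × 8.25 = 156.75 → 157.

hood 177; right front 74; button band 25; collar 157.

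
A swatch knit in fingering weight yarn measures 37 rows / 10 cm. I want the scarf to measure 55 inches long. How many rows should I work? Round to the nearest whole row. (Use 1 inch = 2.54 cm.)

Knit 517 rows.

55 in = 139.70 cm.
37 rows / 10 cm = 3.7 rows per cm.
139.70 × 3.7 = 516.89 rows.
Round to nearest → 517.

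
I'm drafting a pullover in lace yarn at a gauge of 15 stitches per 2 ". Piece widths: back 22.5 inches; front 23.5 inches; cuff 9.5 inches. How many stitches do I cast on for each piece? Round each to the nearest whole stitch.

Rate = 15/2 = 7.5 sts per in.
back: 22.5 × 7.5 = 168.75 → 169.
front: 23.5 × 7.5 = 176.25 → 176.
cuff: 9.5 × 7.5 = 71.25 → 71.

back 169; front 176; cuff 71.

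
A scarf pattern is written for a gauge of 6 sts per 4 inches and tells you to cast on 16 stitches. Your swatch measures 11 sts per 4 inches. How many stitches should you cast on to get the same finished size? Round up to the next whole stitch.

Scale factor = 11 / 6 = 1.833.
16 × 11 / 6 = 29.33 sts.
→ 30 sts.

CO 30 sts.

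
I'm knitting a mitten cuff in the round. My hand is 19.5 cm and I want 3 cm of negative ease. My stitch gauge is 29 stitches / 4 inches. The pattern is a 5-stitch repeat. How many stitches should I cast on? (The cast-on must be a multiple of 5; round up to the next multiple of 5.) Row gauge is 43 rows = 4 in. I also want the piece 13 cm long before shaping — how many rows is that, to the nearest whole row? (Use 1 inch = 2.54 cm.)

Cast on 50 stitches; work 55 rows.

Finished = 19.5 − 3 = 16.5 cm.
16.5 cm × 1/2.54 = 6.50 inches.
29/4 = 7.25 sts per in; 6.50 × 7.25 = 47.10 sts.
Next multiple of 5 → 50.
13 cm = 5.12 inches; × 10.75 = 55.02 → 55 rows.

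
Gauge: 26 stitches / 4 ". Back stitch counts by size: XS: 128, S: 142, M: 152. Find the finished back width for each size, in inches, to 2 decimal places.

26/4 = 6.5 sts per in.
XS: 128 / 6.5 = 19.692 → 19.69 in.
S: 142 / 6.5 = 21.846 → 21.85 in.
M: 152 / 6.5 = 23.385 → 23.38 in.

XS 19.69 inches; S 21.85 inches; M 23.38 inches.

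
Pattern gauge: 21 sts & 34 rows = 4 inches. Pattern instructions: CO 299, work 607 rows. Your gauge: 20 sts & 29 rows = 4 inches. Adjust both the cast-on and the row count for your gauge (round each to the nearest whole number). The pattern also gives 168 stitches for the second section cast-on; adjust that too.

Stitches: 299 × 20/21 = 284.76 → 285.
Rows: 607 × 29/34 = 517.74 → 518.
second section cast-on: 168 × 20/21 = 160.00 → 160.

Cast on 285 stitches; work 518 rows; second section cast-on 160 stitches.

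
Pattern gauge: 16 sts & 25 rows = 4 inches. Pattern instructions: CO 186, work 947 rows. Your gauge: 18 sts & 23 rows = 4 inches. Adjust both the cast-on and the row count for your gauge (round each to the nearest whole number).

Stitches: 186 × 18/16 = 209.25 → 209.
Rows: 947 × 23/25 = 871.24 → 871.

Cast on 209 stitches; work 871 rows.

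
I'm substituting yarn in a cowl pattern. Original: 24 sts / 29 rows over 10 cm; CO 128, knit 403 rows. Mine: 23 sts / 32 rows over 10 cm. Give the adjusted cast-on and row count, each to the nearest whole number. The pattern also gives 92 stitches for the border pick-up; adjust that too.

Stitches: 128 × 23/24 = 122.67 → 123.
Rows: 403 × 32/29 = 444.69 → 445.
border pick-up: 92 × 23/24 = 88.17 → 88.

Cast on 123 stitches; work 445 rows; border pick-up 88 stitches.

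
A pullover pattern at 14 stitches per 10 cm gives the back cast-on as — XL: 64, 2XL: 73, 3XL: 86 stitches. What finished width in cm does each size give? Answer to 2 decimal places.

14/10 = 1.4 sts per cm.
XL: 64 / 1.4 = 45.714 → 45.71 cm.
2XL: 73 / 1.4 = 52.143 → 52.14 cm.
3XL: 86 / 1.4 = 61.429 → 61.43 cm.

XL 45.71 cm; 2XL 52.14 cm; 3XL 61.43 cm.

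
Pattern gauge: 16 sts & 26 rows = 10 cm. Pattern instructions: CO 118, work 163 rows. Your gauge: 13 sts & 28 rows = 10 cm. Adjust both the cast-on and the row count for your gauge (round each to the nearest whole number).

Stitches: 118 × 13/16 = 95.88 → 96.
Rows: 163 × 28/26 = 175.54 → 176.

Cast on 96 stitches; work 176 rows.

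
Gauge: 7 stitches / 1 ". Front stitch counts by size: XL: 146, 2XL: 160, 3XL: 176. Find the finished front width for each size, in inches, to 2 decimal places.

7/1 = 7 sts per in.
XL: 146 / 7 = 20.857 → 20.86 in.
2XL: 160 / 7 = 22.857 → 22.86 in.
3XL: 176 / 7 = 25.143 → 25.14 in.

XL 20.86 inches; 2XL 22.86 inches; 3XL 25.14 inches.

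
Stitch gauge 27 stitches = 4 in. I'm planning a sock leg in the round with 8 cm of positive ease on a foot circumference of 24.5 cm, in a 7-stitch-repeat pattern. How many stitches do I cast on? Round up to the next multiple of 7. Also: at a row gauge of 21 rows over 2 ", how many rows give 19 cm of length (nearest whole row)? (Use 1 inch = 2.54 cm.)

Finished = 24.5 + 8 = 32.5 cm.
32.5 cm × 1/2.54 = 12.80 inches.
27/4 = 6.75 sts per in; 12.80 × 6.75 = 86.37 sts.
Next multiple of 7 → 91.
19 cm = 7.48 inches; × 10.5 = 78.54 → 79 rows.

Cast on 91 stitches; work 79 rows.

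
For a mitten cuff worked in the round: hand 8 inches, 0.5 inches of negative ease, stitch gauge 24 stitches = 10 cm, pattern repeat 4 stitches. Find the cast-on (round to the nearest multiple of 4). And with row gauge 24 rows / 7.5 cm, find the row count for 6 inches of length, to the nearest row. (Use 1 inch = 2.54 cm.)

Finished = 8 − 0.5 = 7.5 inches.
7.5 inches × 2.54 = 19.05 cm.
24/10 = 2.4 sts per cm; 19.05 × 2.4 = 45.72 sts.
Nearest multiple of 4 → 44.
6 inches = 15.24 cm; × 3.2 = 48.77 → 49 rows.

Cast on 44 stitches; work 49 rows.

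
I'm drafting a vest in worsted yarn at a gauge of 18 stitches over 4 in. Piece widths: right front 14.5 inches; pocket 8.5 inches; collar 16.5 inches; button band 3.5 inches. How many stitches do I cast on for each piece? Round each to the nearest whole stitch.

Rate = 18/4 = 4.5 sts per in.
right front: 14.5 × 4.5 = 65.25 → 65.
pocket: 8.5 × 4.5 = 38.25 → 38.
collar: 16.5 × 4.5 = 74.25 → 74.
button band: 3.5 × 4.5 = 15.75 → 16.

right front 65; pocket 38; collar 74; button band 16.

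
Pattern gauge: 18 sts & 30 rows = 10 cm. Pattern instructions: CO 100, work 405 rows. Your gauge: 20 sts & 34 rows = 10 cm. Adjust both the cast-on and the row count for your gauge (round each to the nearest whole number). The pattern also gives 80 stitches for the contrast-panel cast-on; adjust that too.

Cast on 111 stitches; work 459 rows; contrast-panel cast-on 89 stitches.

Stitches: 100 × 20/18 = 111.11 → 111.
Rows: 405 × 34/30 = 459.00 → 459.
contrast-panel cast-on: 80 × 20/18 = 88.89 → 89.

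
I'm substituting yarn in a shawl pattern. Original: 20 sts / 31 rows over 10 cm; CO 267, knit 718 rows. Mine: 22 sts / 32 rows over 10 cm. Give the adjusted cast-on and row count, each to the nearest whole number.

Stitches: 267 × 22/20 = 293.70 → 294.
Rows: 718 × 32/31 = 741.16 → 741.

Cast on 294 stitches; work 741 rows.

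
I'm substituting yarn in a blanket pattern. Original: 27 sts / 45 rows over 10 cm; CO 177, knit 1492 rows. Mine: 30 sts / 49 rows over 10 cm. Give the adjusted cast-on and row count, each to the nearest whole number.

Cast on 197 stitches; work 1625 rows.

Stitches: 177 × 30/27 = 196.67 → 197.
Rows: 1492 × 49/45 = 1624.62 → 1625.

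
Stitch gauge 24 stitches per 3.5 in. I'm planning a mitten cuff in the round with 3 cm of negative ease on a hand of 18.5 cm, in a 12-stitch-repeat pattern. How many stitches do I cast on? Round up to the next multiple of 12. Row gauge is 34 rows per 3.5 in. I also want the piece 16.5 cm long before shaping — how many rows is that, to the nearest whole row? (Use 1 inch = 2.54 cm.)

Finished = 18.5 − 3 = 15.5 cm.
15.5 cm × 1/2.54 = 6.10 inches.
24/3.5 = 6.857 sts per in; 6.10 × 6.857 = 41.84 sts.
Next multiple of 12 → 48.
16.5 cm = 6.50 inches; × 9.714 = 63.10 → 63 rows.

Cast on 48 stitches; work 63 rows.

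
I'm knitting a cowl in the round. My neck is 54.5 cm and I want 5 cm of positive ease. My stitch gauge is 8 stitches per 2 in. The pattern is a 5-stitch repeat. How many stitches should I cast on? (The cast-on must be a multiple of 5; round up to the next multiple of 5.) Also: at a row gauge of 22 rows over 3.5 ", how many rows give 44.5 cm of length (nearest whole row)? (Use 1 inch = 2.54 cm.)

Cast on 95 stitches; work 110 rows.

Finished = 54.5 + 5 = 59.5 cm.
59.5 cm × 1/2.54 = 23.43 inches.
8/2 = 4 sts per in; 23.43 × 4 = 93.70 sts.
Next multiple of 5 → 95.
44.5 cm = 17.52 inches; × 6.286 = 110.12 → 110 rows.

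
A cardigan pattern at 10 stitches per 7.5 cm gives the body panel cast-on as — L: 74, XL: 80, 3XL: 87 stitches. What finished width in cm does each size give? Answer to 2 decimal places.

L 55.50 cm; XL 60.00 cm; 3XL 65.25 cm.

10/7.5 = 1.333 sts per cm.
L: 74 / 1.333 = 55.500 → 55.50 cm.
XL: 80 / 1.333 = 60.000 → 60.00 cm.
3XL: 87 / 1.333 = 65.250 → 65.25 cm.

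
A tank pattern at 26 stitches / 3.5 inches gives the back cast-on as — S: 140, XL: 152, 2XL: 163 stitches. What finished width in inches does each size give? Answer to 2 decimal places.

S 18.85 inches; XL 20.46 inches; 2XL 21.94 inches.

26/3.5 = 7.429 sts per in.
S: 140 / 7.429 = 18.846 → 18.85 in.
XL: 152 / 7.429 = 20.462 → 20.46 in.
2XL: 163 / 7.429 = 21.942 → 21.94 in.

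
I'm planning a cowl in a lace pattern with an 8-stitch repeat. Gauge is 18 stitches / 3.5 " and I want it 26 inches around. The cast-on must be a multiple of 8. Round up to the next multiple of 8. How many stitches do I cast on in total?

Cast on 136 stitches.

18 / 3.5 = 5.143 sts per inch.
26 × 5.143 = 133.71 sts.
Next multiple of 8: 136.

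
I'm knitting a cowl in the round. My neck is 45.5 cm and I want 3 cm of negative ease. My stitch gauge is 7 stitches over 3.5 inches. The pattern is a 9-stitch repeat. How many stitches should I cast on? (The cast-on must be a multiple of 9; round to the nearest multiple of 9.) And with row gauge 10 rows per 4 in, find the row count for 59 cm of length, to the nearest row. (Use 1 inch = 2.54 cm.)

Cast on 36 stitches; work 58 rows.

Finished = 45.5 − 3 = 42.5 cm.
42.5 cm × 1/2.54 = 16.73 inches.
7/3.5 = 2 sts per in; 16.73 × 2 = 33.46 sts.
Nearest multiple of 9 → 36.
59 cm = 23.23 inches; × 2.5 = 58.07 → 58 rows.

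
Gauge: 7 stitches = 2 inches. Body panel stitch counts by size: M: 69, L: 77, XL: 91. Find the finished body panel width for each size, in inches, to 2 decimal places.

M 19.71 inches; L 22.00 inches; XL 26.00 inches.

7/2 = 3.5 sts per in.
M: 69 / 3.5 = 19.714 → 19.71 in.
L: 77 / 3.5 = 22.000 → 22.00 in.
XL: 91 / 3.5 = 26.000 → 26.00 in.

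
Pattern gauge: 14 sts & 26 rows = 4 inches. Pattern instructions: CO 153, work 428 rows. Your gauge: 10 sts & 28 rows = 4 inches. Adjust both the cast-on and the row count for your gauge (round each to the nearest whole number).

Stitches: 153 × 10/14 = 109.29 → 109.
Rows: 428 × 28/26 = 460.92 → 461.

Cast on 109 stitches; work 461 rows.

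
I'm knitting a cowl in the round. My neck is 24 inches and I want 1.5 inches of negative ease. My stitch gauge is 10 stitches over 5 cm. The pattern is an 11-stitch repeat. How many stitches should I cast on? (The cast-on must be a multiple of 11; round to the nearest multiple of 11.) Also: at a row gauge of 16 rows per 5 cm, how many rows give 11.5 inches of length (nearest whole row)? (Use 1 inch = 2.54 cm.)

Finished = 24 − 1.5 = 22.5 inches.
22.5 inches × 2.54 = 57.15 cm.
10/5 = 2 sts per cm; 57.15 × 2 = 114.30 sts.
Nearest multiple of 11 → 110.
11.5 inches = 29.21 cm; × 3.2 = 93.47 → 93 rows.

Cast on 110 stitches; work 93 rows.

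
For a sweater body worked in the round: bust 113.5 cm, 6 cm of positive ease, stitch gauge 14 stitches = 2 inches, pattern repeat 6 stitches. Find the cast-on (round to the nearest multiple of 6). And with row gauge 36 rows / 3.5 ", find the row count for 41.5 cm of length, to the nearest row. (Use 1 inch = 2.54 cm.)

Finished = 113.5 + 6 = 119.5 cm.
119.5 cm × 1/2.54 = 47.05 inches.
14/2 = 7 sts per in; 47.05 × 7 = 329.33 sts.
Nearest multiple of 6 → 330.
41.5 cm = 16.34 inches; × 10.286 = 168.05 → 168 rows.

Cast on 330 stitches; work 168 rows.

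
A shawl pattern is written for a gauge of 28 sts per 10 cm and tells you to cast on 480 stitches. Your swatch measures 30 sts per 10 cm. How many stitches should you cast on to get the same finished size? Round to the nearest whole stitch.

CO 514 sts.

Scale factor = 30 / 28 = 1.071.
480 × 30 / 28 = 514.29 sts.
→ 514 sts.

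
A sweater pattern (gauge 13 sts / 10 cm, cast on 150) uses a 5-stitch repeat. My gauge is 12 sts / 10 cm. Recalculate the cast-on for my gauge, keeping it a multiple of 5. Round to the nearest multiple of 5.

Cast on 140 stitches.

150 × 12 / 13 = 138.46.
Nearest multiple of 5: 140.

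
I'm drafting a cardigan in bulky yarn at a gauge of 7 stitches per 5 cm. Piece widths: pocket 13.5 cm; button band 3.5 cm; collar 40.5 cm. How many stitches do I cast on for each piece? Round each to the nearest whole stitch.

Rate = 7/5 = 1.4 sts per cm.
pocket: 13.5 × 1.4 = 18.90 → 19.
button band: 3.5 × 1.4 = 4.90 → 5.
collar: 40.5 × 1.4 = 56.70 → 57.

pocket 19; button band 5; collar 57.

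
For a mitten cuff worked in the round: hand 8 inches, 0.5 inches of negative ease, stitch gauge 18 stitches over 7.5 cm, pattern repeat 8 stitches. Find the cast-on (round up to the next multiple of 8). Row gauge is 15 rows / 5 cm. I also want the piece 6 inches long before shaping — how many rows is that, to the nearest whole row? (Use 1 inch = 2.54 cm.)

Finished = 8 − 0.5 = 7.5 inches.
7.5 inches × 2.54 = 19.05 cm.
18/7.5 = 2.4 sts per cm; 19.05 × 2.4 = 45.72 sts.
Next multiple of 8 → 48.
6 inches = 15.24 cm; × 3 = 45.72 → 46 rows.

Cast on 48 stitches; work 46 rows.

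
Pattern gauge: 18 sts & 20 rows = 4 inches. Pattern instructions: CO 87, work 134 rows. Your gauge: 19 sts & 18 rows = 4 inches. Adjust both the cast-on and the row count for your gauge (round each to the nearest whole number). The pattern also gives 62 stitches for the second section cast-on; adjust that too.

Stitches: 87 × 19/18 = 91.83 → 92.
Rows: 134 × 18/20 = 120.60 → 121.
second section cast-on: 62 × 19/18 = 65.44 → 65.

Cast on 92 stitches; work 121 rows; second section cast-on 65 stitches.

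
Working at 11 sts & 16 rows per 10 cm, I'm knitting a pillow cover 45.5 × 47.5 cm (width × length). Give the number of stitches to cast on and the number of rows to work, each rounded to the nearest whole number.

Stitch gauge = 11/10 = 1.1 sts/cm; 45.5 × 1.1 = 50.05 → 50 sts.
Row gauge = 16/10 = 1.6 rows/cm; 47.5 × 1.6 = 76.00 → 76 rows.

Cast on 50 stitches and work 76 rows.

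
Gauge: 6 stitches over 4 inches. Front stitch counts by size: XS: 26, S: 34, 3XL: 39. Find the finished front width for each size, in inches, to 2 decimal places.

XS 17.33 inches; S 22.67 inches; 3XL 26.00 inches.

6/4 = 1.5 sts per in.
XS: 26 / 1.5 = 17.333 → 17.33 in.
S: 34 / 1.5 = 22.667 → 22.67 in.
3XL: 39 / 1.5 = 26.000 → 26.00 in.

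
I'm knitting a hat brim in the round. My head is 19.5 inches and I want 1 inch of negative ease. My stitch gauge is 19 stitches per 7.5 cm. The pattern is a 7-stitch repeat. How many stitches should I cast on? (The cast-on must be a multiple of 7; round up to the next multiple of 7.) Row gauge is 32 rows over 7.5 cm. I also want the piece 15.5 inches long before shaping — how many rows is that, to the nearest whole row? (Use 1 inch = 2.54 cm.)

Finished = 19.5 − 1 = 18.5 inches.
18.5 inches × 2.54 = 46.99 cm.
19/7.5 = 2.533 sts per cm; 46.99 × 2.533 = 119.04 sts.
Next multiple of 7 → 126.
15.5 inches = 39.37 cm; × 4.267 = 167.98 → 168 rows.

Cast on 126 stitches; work 168 rows.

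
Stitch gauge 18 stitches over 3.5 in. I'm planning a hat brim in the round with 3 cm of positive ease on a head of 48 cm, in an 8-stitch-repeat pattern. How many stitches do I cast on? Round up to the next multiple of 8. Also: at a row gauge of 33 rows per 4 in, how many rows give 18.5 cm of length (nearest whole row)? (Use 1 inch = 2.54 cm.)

Cast on 104 stitches; work 60 rows.

Finished = 48 + 3 = 51 cm.
51 cm × 1/2.54 = 20.08 inches.
18/3.5 = 5.143 sts per in; 20.08 × 5.143 = 103.26 sts.
Next multiple of 8 → 104.
18.5 cm = 7.28 inches; × 8.25 = 60.09 → 60 rows.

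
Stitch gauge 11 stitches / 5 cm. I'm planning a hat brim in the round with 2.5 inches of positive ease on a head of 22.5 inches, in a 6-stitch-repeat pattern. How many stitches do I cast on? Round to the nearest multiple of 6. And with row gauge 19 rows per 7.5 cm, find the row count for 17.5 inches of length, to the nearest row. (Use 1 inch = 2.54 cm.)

Cast on 138 stitches; work 113 rows.

Finished = 22.5 + 2.5 = 25 inches.
25 inches × 2.54 = 63.50 cm.
11/5 = 2.2 sts per cm; 63.50 × 2.2 = 139.70 sts.
Nearest multiple of 6 → 138.
17.5 inches = 44.45 cm; × 2.533 = 112.61 → 113 rows.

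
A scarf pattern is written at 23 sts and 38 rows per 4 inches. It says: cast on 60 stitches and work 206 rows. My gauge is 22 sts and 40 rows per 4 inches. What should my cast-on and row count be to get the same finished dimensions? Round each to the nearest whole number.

Stitches: 60 × 22/23 = 57.39 → 57.
Rows: 206 × 40/38 = 216.84 → 217.

Cast on 57 stitches; work 217 rows.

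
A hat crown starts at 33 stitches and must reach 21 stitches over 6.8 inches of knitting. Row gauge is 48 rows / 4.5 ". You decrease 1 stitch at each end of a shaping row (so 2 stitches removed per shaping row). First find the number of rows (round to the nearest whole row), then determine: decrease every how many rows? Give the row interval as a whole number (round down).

Decrease every 12th row.

Rows = 6.8 × 10.667 = 72.5 → 73 rows.
Stitches to remove: 12 → 6 shaping rows (at 2 st each).
73 / 6 = 12.17 → every 12 rows.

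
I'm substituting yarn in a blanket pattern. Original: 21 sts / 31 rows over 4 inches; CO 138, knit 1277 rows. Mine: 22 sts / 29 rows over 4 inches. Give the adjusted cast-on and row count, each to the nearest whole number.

Stitches: 138 × 22/21 = 144.57 → 145.
Rows: 1277 × 29/31 = 1194.61 → 1195.

Cast on 145 stitches; work 1195 rows.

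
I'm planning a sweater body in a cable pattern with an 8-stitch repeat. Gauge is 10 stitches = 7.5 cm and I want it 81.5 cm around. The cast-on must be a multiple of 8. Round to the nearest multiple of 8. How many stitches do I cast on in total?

Cast on 112 stitches.

10 / 7.5 = 1.333 sts per cm.
81.5 × 1.333 = 108.67 sts.
Nearest multiple of 8: 112.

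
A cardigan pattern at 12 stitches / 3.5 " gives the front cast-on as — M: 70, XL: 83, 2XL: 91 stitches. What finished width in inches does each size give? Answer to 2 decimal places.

12/3.5 = 3.429 sts per in.
M: 70 / 3.429 = 20.417 → 20.42 in.
XL: 83 / 3.429 = 24.208 → 24.21 in.
2XL: 91 / 3.429 = 26.542 → 26.54 in.

M 20.42 inches; XL 24.21 inches; 2XL 26.54 inches.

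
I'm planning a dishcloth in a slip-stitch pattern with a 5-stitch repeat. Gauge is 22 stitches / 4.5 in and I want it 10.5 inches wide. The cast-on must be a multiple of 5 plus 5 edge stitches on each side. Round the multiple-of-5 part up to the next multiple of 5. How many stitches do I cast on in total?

22 / 4.5 = 4.889 sts per inch.
10.5 × 4.889 = 51.33 sts.
Less 10 edge sts → 41.33 for the repeat.
Next multiple of 5: 45.
Add back 10 edge sts → 55.

CO 55 sts.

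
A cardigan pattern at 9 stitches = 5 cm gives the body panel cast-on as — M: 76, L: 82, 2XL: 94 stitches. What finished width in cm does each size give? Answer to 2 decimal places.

M 42.22 cm; L 45.56 cm; 2XL 52.22 cm.

9/5 = 1.8 sts per cm.
M: 76 / 1.8 = 42.222 → 42.22 cm.
L: 82 / 1.8 = 45.556 → 45.56 cm.
2XL: 94 / 1.8 = 52.222 → 52.22 cm.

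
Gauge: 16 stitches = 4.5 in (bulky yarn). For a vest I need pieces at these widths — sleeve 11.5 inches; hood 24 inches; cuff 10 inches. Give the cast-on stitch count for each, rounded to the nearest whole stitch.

Rate = 16/4.5 = 3.556 sts per in.
sleeve: 11.5 × 3.556 = 40.89 → 41.
hood: 24 × 3.556 = 85.33 → 85.
cuff: 10 × 3.556 = 35.56 → 36.

sleeve 41; hood 85; cuff 36.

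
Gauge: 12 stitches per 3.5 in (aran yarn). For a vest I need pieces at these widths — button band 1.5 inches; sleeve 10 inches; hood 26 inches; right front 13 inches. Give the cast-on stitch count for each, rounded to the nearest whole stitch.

Rate = 12/3.5 = 3.429 sts per in.
button band: 1.5 × 3.429 = 5.14 → 5.
sleeve: 10 × 3.429 = 34.29 → 34.
hood: 26 × 3.429 = 89.14 → 89.
right front: 13 × 3.429 = 44.57 → 45.

button band 5; sleeve 34; hood 89; right front 45.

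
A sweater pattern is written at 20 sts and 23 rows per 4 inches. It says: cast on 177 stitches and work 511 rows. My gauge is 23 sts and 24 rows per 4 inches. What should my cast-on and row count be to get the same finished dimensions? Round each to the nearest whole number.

Cast on 204 stitches; work 533 rows.

Stitches: 177 × 23/20 = 203.55 → 204.
Rows: 511 × 24/23 = 533.22 → 533.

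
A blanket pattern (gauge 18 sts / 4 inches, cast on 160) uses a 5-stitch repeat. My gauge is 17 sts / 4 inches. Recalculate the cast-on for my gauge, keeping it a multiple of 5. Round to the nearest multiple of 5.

160 × 17 / 18 = 151.11.
Nearest multiple of 5: 150.

Cast on 150 stitches.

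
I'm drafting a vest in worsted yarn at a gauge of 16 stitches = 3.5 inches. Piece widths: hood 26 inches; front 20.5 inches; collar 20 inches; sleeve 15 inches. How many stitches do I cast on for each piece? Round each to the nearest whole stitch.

hood 119; front 94; collar 91; sleeve 69.

Rate = 16/3.5 = 4.571 sts per in.
hood: 26 × 4.571 = 118.86 → 119.
front: 20.5 × 4.571 = 93.71 → 94.
collar: 20 × 4.571 = 91.43 → 91.
sleeve: 15 × 4.571 = 68.57 → 69.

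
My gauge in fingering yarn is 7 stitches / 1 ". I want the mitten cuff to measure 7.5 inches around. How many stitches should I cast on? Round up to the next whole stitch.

CO 53 sts.

7 stitches / 1 in = 7 stitches per inch.
7.5 × 7 = 52.50 stitches.
Round up → 53.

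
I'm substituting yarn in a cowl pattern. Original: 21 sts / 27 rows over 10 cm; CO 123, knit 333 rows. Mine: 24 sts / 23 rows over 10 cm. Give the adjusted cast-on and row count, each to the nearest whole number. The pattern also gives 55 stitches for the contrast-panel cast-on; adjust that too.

Stitches: 123 × 24/21 = 140.57 → 141.
Rows: 333 × 23/27 = 283.67 → 284.
contrast-panel cast-on: 55 × 24/21 = 62.86 → 63.

Cast on 141 stitches; work 284 rows; contrast-panel cast-on 63 stitches.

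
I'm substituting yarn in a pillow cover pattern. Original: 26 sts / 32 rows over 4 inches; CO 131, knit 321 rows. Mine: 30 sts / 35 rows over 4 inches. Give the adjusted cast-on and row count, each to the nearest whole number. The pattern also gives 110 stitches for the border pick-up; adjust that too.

Cast on 151 stitches; work 351 rows; border pick-up 127 stitches.

Stitches: 131 × 30/26 = 151.15 → 151.
Rows: 321 × 35/32 = 351.09 → 351.
border pick-up: 110 × 30/26 = 126.92 → 127.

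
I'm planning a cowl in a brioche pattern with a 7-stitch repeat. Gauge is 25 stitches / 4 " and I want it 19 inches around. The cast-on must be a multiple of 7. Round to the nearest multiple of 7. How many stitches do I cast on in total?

CO 119 sts.

25 / 4 = 6.25 sts per inch.
19 × 6.25 = 118.75 sts.
Nearest multiple of 7: 119.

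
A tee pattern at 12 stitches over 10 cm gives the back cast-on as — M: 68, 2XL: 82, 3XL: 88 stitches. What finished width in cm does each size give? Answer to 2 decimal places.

M 56.67 cm; 2XL 68.33 cm; 3XL 73.33 cm.

12/10 = 1.2 sts per cm.
M: 68 / 1.2 = 56.667 → 56.67 cm.
2XL: 82 / 1.2 = 68.333 → 68.33 cm.
3XL: 88 / 1.2 = 73.333 → 73.33 cm.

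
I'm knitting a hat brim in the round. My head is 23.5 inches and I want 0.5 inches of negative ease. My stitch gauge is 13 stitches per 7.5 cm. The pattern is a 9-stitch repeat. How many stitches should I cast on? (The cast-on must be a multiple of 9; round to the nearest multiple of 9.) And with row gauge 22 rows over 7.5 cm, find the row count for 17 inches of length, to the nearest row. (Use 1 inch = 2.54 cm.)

Finished = 23.5 − 0.5 = 23 inches.
23 inches × 2.54 = 58.42 cm.
13/7.5 = 1.733 sts per cm; 58.42 × 1.733 = 101.26 sts.
Nearest multiple of 9 → 99.
17 inches = 43.18 cm; × 2.933 = 126.66 → 127 rows.

Cast on 99 stitches; work 127 rows.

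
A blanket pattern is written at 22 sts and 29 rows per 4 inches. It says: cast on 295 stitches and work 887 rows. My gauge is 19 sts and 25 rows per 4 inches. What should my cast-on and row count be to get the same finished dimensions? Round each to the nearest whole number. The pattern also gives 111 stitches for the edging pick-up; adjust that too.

Stitches: 295 × 19/22 = 254.77 → 255.
Rows: 887 × 25/29 = 764.66 → 765.
edging pick-up: 111 × 19/22 = 95.86 → 96.

Cast on 255 stitches; work 765 rows; edging pick-up 96 stitches.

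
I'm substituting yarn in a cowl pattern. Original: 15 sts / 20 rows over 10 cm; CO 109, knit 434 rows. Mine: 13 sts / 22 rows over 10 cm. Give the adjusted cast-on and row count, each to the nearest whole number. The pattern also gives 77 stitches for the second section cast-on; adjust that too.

Cast on 94 stitches; work 477 rows; second section cast-on 67 stitches.

Stitches: 109 × 13/15 = 94.47 → 94.
Rows: 434 × 22/20 = 477.40 → 477.
second section cast-on: 77 × 13/15 = 66.73 → 67.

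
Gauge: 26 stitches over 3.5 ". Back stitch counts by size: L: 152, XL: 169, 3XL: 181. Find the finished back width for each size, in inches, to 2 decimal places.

L 20.46 inches; XL 22.75 inches; 3XL 24.37 inches.

26/3.5 = 7.429 sts per in.
L: 152 / 7.429 = 20.462 → 20.46 in.
XL: 169 / 7.429 = 22.750 → 22.75 in.
3XL: 181 / 7.429 = 24.365 → 24.37 in.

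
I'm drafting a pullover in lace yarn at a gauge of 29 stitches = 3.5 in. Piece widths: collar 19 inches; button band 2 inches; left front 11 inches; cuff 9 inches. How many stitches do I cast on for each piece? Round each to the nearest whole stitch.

Rate = 29/3.5 = 8.286 sts per in.
collar: 19 × 8.286 = 157.43 → 157.
button band: 2 × 8.286 = 16.57 → 17.
left front: 11 × 8.286 = 91.14 → 91.
cuff: 9 × 8.286 = 74.57 → 75.

collar 157; button band 17; left front 91; cuff 75.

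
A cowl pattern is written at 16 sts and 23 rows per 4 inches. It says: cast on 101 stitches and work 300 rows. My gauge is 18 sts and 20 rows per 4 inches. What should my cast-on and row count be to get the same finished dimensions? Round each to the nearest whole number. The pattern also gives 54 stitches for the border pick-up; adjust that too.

Cast on 114 stitches; work 261 rows; border pick-up 61 stitches.

Stitches: 101 × 18/16 = 113.62 → 114.
Rows: 300 × 20/23 = 260.87 → 261.
border pick-up: 54 × 18/16 = 60.75 → 61.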